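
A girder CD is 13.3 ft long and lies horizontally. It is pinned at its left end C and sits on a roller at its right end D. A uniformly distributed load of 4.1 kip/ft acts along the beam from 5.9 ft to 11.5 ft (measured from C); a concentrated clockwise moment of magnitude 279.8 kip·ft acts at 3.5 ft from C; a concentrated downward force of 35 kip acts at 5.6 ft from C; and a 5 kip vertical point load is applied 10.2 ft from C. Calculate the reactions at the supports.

Resultant of the distributed load: 4.1 × 5.6 = 22.96 kip at 8.7 ft from C.
Taking moments about C: D_y·13.3 − (4.1·5.6)·8.7 − 279.8 − 35·5.6 − 5·10.2 = 0 → D_y = 726.552/13.3 = 54.628 ≈ 54.63 kip.
ΣF_y = 0: C_y + 54.628 − 4.1·5.6 − 35 − 5 = 0 → C_y = 8.332 kip.
ΣF_x = 0: no horizontal applied forces, so C_x = 0.

C_x = 0, C_y = 8.332 kip, D_y = 54.63 kip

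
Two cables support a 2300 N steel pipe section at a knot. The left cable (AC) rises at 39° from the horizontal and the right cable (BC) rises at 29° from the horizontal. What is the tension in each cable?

ΣF_x = 0: −T_AC·cos39° + T_BC·cos29° = 0 → T_BC = 0.888553·T_AC.
ΣF_y = 0: T_AC·sin39° + T_BC·sin29° = 2300.
Substitute: T_AC·(0.62932 + 0.888553·0.48481) = 2300 → T_AC = 2169.61 ≈ 2170 N.
Then T_BC = 0.888553 × 2169.61 = 1928 N.

T_AC = 2170 N, T_BC = 1928 N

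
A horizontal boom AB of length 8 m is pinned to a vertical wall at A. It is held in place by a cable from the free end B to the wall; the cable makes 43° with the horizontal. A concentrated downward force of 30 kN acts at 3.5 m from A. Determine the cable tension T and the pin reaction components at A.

ΣM about A: T·sin43°·8 − 30·3.5 = 0 → T = 105/(8·0.681998) = 19.2449 ≈ 19.24 kN.
ΣF_x = 0: A_x − T·cos43° = 0 → A_x = 19.2449 × 0.731354 = 14.07 kN.
ΣF_y = 0: A_y + T·sin43° − 30 = 0 → A_y = 30 − 19.2449 × 0.681998 = 16.88 kN.

T = 19.24 kN, A_x = 14.07 kN, A_y = 16.88 kN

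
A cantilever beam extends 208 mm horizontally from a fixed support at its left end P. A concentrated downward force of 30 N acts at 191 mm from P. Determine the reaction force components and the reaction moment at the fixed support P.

ΣF_x = 0: P_x = 0.
ΣF_y = 0: P_y − 30 = 0 → P_y = 30.00 N.
ΣM about P: M_P − 30·191 = 0 → M_P = 5730 N·mm.

P_x = 0, P_y = 30.00 N, M_P = 5730 N·mm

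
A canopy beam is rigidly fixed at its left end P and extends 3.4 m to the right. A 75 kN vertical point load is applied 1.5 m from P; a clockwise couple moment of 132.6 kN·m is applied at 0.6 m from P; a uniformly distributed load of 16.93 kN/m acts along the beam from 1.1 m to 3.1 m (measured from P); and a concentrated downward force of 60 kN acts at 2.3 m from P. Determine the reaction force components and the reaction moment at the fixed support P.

Resultant of the distributed load: 16.93 × 2 = 33.86 kN at 2.1 m from P.
ΣF_x = 0: P_x = 0.
ΣF_y = 0: P_y − 75 − 16.93·2 − 60 = 0 → P_y = 168.9 kN.
ΣM about P: M_P − 75·1.5 − 132.6 − (16.93·2)·2.1 − 60·2.3 = 0 → M_P = 454.2 kN·m.

P_x = 0, P_y = 168.9 kN, M_P = 454.2 kN·m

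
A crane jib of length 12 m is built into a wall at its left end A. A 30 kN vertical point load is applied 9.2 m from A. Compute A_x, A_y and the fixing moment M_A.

ΣF_x = 0: A_x = 0.
ΣF_y = 0: A_y − 30 = 0 → A_y = 30.00 kN.
ΣM about A: M_A − 30·9.2 = 0 → M_A = 276.0 kN·m.

A_x = 0, A_y = 30.00 kN, M_A = 276.0 kN·m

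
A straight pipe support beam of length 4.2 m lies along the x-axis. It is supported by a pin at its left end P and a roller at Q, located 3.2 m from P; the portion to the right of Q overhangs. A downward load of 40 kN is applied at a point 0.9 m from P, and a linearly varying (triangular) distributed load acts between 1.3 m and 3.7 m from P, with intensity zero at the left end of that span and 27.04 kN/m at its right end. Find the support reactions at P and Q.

P_x = 0, P_y = 31.79 kN, Q_y = 40.66 kN

Resultant of the triangular load: ½ × 27.04 × 2.4 = 32.448 kN, acting at 2.9 m from P (one-third of the span from the peak).
Taking moments about P: Q_y·3.2 − 40·0.9 − (½·27.04·2.4)·2.9 = 0 → Q_y = 130.0992/3.2 = 40.656 ≈ 40.66 kN.
ΣF_y = 0: P_y + 40.656 − 40 − ½·27.04·2.4 = 0 → P_y = 31.79 kN.
ΣF_x = 0: no horizontal applied forces, so P_x = 0.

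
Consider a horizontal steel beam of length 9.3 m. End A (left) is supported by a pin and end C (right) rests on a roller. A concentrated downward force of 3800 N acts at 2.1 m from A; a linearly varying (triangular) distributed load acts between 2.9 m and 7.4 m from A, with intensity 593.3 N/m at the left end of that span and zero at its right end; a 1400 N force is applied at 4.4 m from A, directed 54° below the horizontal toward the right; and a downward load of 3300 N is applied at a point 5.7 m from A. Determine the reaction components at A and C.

A_x = -822.9 N, A_y = 5519 N, C_y = 4048 N

Resultant of the triangular load: ½ × 593.3 × 4.5 = 1334.925 N, acting at 4.4 m from A (one-third of the span from the peak).
Moments about A: C_y·9.3 − 3800·2.1 − (½·593.3·4.5)·4.4 − 1400·sin54°·4.4 − 3300·5.7 = 0 → C_y = 37647.2/9.3 = 4048.09 ≈ 4048 N.
ΣF_y = 0: A_y + 4048.09 − 3800 − ½·593.3·4.5 − 1400·sin54° − 3300 = 0 → A_y = 5519 N.
ΣF_x = 0: A_x + 1400·cos54° = 0 → A_x = -822.9 N.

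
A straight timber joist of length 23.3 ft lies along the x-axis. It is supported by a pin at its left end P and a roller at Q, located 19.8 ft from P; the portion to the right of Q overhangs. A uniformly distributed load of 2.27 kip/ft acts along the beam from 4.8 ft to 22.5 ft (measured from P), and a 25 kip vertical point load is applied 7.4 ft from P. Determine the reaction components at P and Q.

Resultant of the distributed load: 2.27 × 17.7 = 40.179 kip at 13.65 ft from P.
Taking moments about P: Q_y·19.8 − (2.27·17.7)·13.65 − 25·7.4 = 0 → Q_y = 733.44335/19.8 = 37.0426 ≈ 37.04 kip.
ΣF_y = 0: P_y + 37.0426 − 2.27·17.7 − 25 = 0 → P_y = 28.14 kip.
ΣF_x = 0: no horizontal applied forces, so P_x = 0.

P_x = 0, P_y = 28.14 kip, Q_y = 37.04 kip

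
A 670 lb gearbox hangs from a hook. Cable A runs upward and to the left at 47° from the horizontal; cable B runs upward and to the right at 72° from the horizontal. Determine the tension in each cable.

ΣF_x = 0: −T_A·cos47° + T_B·cos72° = 0 → T_B = 2.20699·T_A.
ΣF_y = 0: T_A·sin47° + T_B·sin72° = 670.
Substitute: T_A·(0.731354 + 2.20699·0.951057) = 670 → T_A = 236.722 ≈ 236.7 lb.
Then T_B = 2.20699 × 236.722 = 522.4 lb.

T_A = 236.7 lb, T_B = 522.4 lb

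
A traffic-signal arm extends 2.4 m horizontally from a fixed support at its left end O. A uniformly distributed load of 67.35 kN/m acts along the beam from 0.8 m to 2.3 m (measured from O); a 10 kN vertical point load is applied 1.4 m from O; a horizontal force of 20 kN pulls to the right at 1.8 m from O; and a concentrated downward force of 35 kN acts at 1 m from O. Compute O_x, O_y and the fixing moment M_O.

Resultant of the distributed load: 67.35 × 1.5 = 101.025 kN at 1.55 m from O.
ΣF_x = 0: O_x + 20 = 0 → O_x = -20.00 kN.
ΣF_y = 0: O_y − 67.35·1.5 − 10 − 35 = 0 → O_y = 146.0 kN.
ΣM about O: M_O − (67.35·1.5)·1.55 − 10·1.4 − 35·1 = 0 → M_O = 205.6 kN·m.

O_x = -20.00 kN, O_y = 146.0 kN, M_O = 205.6 kN·m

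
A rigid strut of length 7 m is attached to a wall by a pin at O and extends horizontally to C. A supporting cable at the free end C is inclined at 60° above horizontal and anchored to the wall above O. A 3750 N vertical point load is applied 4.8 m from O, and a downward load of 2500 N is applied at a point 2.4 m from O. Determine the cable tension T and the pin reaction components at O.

T = 3959 N, O_x = 1979 N, O_y = 2821 N

ΣM about O: T·sin60°·7 − 3750·4.8 − 2500·2.4 = 0 → T = 24000/(7·0.866025) = 3958.98 ≈ 3959 N.
ΣF_x = 0: O_x − T·cos60° = 0 → O_x = 3958.98 × 0.5 = 1979 N.
ΣF_y = 0: O_y + T·sin60° − 3750 − 2500 = 0 → O_y = 6250 − 3958.98 × 0.866025 = 2821 N.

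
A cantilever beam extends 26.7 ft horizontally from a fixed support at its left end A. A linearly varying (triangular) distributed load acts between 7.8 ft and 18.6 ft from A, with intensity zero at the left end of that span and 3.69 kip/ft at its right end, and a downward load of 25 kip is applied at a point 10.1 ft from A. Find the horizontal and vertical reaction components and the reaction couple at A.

A_x = 0, A_y = 44.93 kip, M_A = 551.4 kip·ft

Resultant of the triangular load: ½ × 3.69 × 10.8 = 19.926 kip, acting at 15 ft from A (one-third of the span from the peak).
ΣF_x = 0: A_x = 0.
ΣF_y = 0: A_y − ½·3.69·10.8 − 25 = 0 → A_y = 44.93 kip.
ΣM about A: M_A − (½·3.69·10.8)·15 − 25·10.1 = 0 → M_A = 551.4 kip·ft.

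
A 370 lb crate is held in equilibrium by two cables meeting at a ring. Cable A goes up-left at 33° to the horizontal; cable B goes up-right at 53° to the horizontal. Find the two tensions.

T_A = 223.2 lb, T_B = 311.1 lb

ΣF_x = 0: −T_A·cos33° + T_B·cos53° = 0 → T_B = 1.39357·T_A.
ΣF_y = 0: T_A·sin33° + T_B·sin53° = 370.
Substitute: T_A·(0.544639 + 1.39357·0.798636) = 370 → T_A = 223.215 ≈ 223.2 lb.
Then T_B = 1.39357 × 223.215 = 311.1 lb.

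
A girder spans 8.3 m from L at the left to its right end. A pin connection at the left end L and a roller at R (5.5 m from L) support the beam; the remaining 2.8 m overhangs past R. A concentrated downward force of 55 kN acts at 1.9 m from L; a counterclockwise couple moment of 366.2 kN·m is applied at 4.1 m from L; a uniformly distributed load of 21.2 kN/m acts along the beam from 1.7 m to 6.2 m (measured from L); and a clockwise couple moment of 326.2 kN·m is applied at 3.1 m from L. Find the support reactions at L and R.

L_x = 0, L_y = 70.16 kN, R_y = 80.24 kN

Resultant of the distributed load: 21.2 × 4.5 = 95.4 kN at 3.95 m from L.
Taking moments about L: R_y·5.5 − 55·1.9 + 366.2 − (21.2·4.5)·3.95 − 326.2 = 0 → R_y = 441.33/5.5 = 80.2418 ≈ 80.24 kN.
ΣF_y = 0: L_y + 80.2418 − 55 − 21.2·4.5 = 0 → L_y = 70.16 kN.
ΣF_x = 0: no horizontal applied forces, so L_x = 0.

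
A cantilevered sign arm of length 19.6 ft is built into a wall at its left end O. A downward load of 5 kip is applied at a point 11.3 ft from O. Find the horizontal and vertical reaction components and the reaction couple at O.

O_x = 0, O_y = 5.000 kip, M_O = 56.50 kip·ft

ΣF_x = 0: O_x = 0.
ΣF_y = 0: O_y − 5 = 0 → O_y = 5.000 kip.
ΣM about O: M_O − 5·11.3 = 0 → M_O = 56.50 kip·ft.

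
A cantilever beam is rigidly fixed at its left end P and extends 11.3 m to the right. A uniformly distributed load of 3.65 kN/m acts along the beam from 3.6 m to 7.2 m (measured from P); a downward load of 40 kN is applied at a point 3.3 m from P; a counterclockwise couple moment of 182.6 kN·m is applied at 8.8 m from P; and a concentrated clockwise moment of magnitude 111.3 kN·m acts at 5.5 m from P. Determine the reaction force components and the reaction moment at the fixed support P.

Resultant of the distributed load: 3.65 × 3.6 = 13.14 kN at 5.4 m from P.
ΣF_x = 0: P_x = 0.
ΣF_y = 0: P_y − 3.65·3.6 − 40 = 0 → P_y = 53.14 kN.
ΣM about P: M_P − (3.65·3.6)·5.4 − 40·3.3 + 182.6 − 111.3 = 0 → M_P = 131.7 kN·m.

P_x = 0, P_y = 53.14 kN, M_P = 131.7 kN·m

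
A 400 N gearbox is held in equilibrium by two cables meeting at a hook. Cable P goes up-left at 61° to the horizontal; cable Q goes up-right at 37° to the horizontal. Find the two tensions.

ΣF_x = 0: −T_P·cos61° + T_Q·cos37° = 0 → T_Q = 0.607047·T_P.
ΣF_y = 0: T_P·sin61° + T_Q·sin37° = 400.
Substitute: T_P·(0.87462 + 0.607047·0.601815) = 400 → T_P = 322.594 ≈ 322.6 N.
Then T_Q = 0.607047 × 322.594 = 195.8 N.

T_P = 322.6 N, T_Q = 195.8 N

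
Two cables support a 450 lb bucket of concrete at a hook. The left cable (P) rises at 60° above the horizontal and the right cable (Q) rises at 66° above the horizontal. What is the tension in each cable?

ΣF_x = 0: −T_P·cos60° + T_Q·cos66° = 0 → T_Q = 1.2293·T_P.
ΣF_y = 0: T_P·sin60° + T_Q·sin66° = 450.
Substitute: T_P·(0.866025 + 1.2293·0.913545) = 450 → T_P = 226.239 ≈ 226.2 lb.
Then T_Q = 1.2293 × 226.239 = 278.1 lb.

T_P = 226.2 lb, T_Q = 278.1 lb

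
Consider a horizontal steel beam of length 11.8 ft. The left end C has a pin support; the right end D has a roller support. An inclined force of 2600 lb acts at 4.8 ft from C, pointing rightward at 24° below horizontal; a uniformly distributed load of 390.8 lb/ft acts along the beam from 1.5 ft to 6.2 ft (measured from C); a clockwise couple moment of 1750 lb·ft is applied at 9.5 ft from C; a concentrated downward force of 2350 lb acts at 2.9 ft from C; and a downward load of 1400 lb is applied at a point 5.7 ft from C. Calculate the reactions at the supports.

C_x = -2375 lb, C_y = 4213 lb, D_y = 2432 lb

Resultant of the distributed load: 390.8 × 4.7 = 1836.76 lb at 3.85 ft from C.
Taking moments about C: D_y·11.8 − 2600·sin24°·4.8 − (390.8·4.7)·3.85 − 1750 − 2350·2.9 − 1400·5.7 = 0 → D_y = 28692.6/11.8 = 2431.58 ≈ 2432 lb.
ΣF_y = 0: C_y + 2431.58 − 2600·sin24° − 390.8·4.7 − 2350 − 1400 = 0 → C_y = 4213 lb.
ΣF_x = 0: C_x + 2600·cos24° = 0 → C_x = -2375 lb.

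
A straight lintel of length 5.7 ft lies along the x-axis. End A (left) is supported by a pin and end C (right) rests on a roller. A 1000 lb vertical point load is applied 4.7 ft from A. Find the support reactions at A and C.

Taking moments about A: C_y·5.7 − 1000·4.7 = 0 → C_y = 4700/5.7 = 824.561 ≈ 824.6 lb.
ΣF_y = 0: A_y + 824.561 − 1000 = 0 → A_y = 175.4 lb.
ΣF_x = 0: no horizontal applied forces, so A_x = 0.

A_x = 0, A_y = 175.4 lb, C_y = 824.6 lb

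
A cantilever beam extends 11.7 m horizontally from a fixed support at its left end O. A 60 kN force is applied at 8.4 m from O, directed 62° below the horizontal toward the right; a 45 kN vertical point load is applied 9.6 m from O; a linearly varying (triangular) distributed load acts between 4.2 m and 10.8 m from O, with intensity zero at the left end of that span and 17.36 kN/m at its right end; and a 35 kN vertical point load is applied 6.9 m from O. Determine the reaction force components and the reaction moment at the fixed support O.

O_x = -28.17 kN, O_y = 190.3 kN, M_O = 1611 kN·m

Resultant of the triangular load: ½ × 17.36 × 6.6 = 57.288 kN, acting at 8.6 m from O (one-third of the span from the peak).
ΣF_x = 0: O_x + 60·cos62° = 0 → O_x = -28.17 kN.
ΣF_y = 0: O_y − 60·sin62° − 45 − ½·17.36·6.6 − 35 = 0 → O_y = 190.3 kN.
ΣM about O: M_O − 60·sin62°·8.4 − 45·9.6 − (½·17.36·6.6)·8.6 − 35·6.9 = 0 → M_O = 1611 kN·m.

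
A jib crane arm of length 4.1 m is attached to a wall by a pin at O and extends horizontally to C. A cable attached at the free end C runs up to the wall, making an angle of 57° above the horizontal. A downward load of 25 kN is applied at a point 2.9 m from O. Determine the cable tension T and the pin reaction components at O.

T = 21.08 kN, O_x = 11.48 kN, O_y = 7.317 kN

ΣM about O: T·sin57°·4.1 − 25·2.9 = 0 → T = 72.5/(4.1·0.838671) = 21.0845 ≈ 21.08 kN.
ΣF_x = 0: O_x − T·cos57° = 0 → O_x = 21.0845 × 0.544639 = 11.48 kN.
ΣF_y = 0: O_y + T·sin57° − 25 = 0 → O_y = 25 − 21.0845 × 0.838671 = 7.317 kN.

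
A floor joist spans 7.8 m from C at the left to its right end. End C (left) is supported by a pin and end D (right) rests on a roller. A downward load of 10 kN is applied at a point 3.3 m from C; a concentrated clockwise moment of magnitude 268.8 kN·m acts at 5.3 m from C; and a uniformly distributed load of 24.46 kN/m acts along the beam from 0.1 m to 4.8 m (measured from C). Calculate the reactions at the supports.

Resultant of the distributed load: 24.46 × 4.7 = 114.962 kN at 2.45 m from C.
Taking moments about C: D_y·7.8 − 10·3.3 − 268.8 − (24.46·4.7)·2.45 = 0 → D_y = 583.4569/7.8 = 74.8022 ≈ 74.80 kN.
ΣF_y = 0: C_y + 74.8022 − 10 − 24.46·4.7 = 0 → C_y = 50.16 kN.
ΣF_x = 0: no horizontal applied forces, so C_x = 0.

C_x = 0, C_y = 50.16 kN, D_y = 74.80 kN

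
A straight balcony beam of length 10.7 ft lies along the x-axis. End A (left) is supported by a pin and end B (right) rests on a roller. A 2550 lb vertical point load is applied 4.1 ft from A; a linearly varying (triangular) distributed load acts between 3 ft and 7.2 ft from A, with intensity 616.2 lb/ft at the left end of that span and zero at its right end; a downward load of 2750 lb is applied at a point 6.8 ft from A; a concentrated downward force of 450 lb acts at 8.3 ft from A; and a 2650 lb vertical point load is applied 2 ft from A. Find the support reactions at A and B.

Resultant of the triangular load: ½ × 616.2 × 4.2 = 1294.02 lb, acting at 4.4 ft from A (one-third of the span from the peak).
Taking moments about A: B_y·10.7 − 2550·4.1 − (½·616.2·4.2)·4.4 − 2750·6.8 − 450·8.3 − 2650·2 = 0 → B_y = 43883.688/10.7 = 4101.28 ≈ 4101 lb.
ΣF_y = 0: A_y + 4101.28 − 2550 − ½·616.2·4.2 − 2750 − 450 − 2650 = 0 → A_y = 5593 lb.
ΣF_x = 0: no horizontal applied forces, so A_x = 0.

A_x = 0, A_y = 5593 lb, B_y = 4101 lb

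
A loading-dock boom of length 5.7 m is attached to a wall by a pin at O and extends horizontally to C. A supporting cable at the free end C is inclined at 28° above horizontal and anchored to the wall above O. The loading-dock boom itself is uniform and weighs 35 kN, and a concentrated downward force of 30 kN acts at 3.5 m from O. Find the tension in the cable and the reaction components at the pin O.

ΣM about O: T·sin28°·5.7 − 35·2.85 − 30·3.5 = 0 → T = 204.75/(5.7·0.469472) = 76.5137 ≈ 76.51 kN.
ΣF_x = 0: O_x − T·cos28° = 0 → O_x = 76.5137 × 0.882948 = 67.56 kN.
ΣF_y = 0: O_y + T·sin28° − 35 − 30 = 0 → O_y = 65 − 76.5137 × 0.469472 = 29.08 kN.

T = 76.51 kN, O_x = 67.56 kN, O_y = 29.08 kN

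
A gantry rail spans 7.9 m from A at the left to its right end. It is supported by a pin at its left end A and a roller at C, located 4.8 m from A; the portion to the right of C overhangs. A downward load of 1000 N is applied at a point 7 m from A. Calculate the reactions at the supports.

Taking moments about A: C_y·4.8 − 1000·7 = 0 → C_y = 7000/4.8 = 1458.33 ≈ 1458 N.
ΣF_y = 0: A_y + 1458.33 − 1000 = 0 → A_y = -458.3 N.
ΣF_x = 0: no horizontal applied forces, so A_x = 0.

A_x = 0, A_y = -458.3 N, C_y = 1458 N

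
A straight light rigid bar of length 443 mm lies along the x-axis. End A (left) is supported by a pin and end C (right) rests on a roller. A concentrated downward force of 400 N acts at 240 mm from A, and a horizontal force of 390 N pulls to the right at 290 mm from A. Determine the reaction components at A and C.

ΣM about A: C_y·443 − 400·240 = 0 → C_y = 96000/443 = 216.704 ≈ 216.7 N.
ΣF_y = 0: A_y + 216.704 − 400 = 0 → A_y = 183.3 N.
ΣF_x = 0: A_x + 390 = 0 → A_x = -390.0 N.

A_x = -390.0 N, A_y = 183.3 N, C_y = 216.7 N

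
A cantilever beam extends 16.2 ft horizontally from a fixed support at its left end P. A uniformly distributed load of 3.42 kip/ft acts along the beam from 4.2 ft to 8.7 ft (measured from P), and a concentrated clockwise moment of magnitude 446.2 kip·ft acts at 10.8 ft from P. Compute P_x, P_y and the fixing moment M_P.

Resultant of the distributed load: 3.42 × 4.5 = 15.39 kip at 6.45 ft from P.
ΣF_x = 0: P_x = 0.
ΣF_y = 0: P_y − 3.42·4.5 = 0 → P_y = 15.39 kip.
ΣM about P: M_P − (3.42·4.5)·6.45 − 446.2 = 0 → M_P = 545.5 kip·ft.

P_x = 0, P_y = 15.39 kip, M_P = 545.5 kip·ft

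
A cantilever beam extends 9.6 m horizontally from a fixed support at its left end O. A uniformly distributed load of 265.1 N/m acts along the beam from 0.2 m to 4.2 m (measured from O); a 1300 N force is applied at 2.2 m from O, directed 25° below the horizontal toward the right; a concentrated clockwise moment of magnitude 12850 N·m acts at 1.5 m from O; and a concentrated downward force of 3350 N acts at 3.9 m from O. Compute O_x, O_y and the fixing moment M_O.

Resultant of the distributed load: 265.1 × 4 = 1060.4 N at 2.2 m from O.
ΣF_x = 0: O_x + 1300·cos25° = 0 → O_x = -1178 N.
ΣF_y = 0: O_y − 265.1·4 − 1300·sin25° − 3350 = 0 → O_y = 4960 N.
ΣM about O: M_O − (265.1·4)·2.2 − 1300·sin25°·2.2 − 12850 − 3350·3.9 = 0 → M_O = 29460 N·m.

O_x = -1178 N, O_y = 4960 N, M_O = 29460 N·m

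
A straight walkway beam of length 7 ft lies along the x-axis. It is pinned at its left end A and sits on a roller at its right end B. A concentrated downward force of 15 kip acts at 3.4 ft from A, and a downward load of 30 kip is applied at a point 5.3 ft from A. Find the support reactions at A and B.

Taking moments about A: B_y·7 − 15·3.4 − 30·5.3 = 0 → B_y = 210/7 = 30.00 kip.
ΣF_y = 0: A_y + 30 − 15 − 30 = 0 → A_y = 15.00 kip.
ΣF_x = 0: no horizontal applied forces, so A_x = 0.

A_x = 0, A_y = 15.00 kip, B_y = 30.00 kip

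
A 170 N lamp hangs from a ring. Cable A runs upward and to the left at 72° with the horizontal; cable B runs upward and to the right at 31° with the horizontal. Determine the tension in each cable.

T_A = 149.6 N, T_B = 53.91 N

ΣF_x = 0: −T_A·cos72° + T_B·cos31° = 0 → T_B = 0.36051·T_A.
ΣF_y = 0: T_A·sin72° + T_B·sin31° = 170.
Substitute: T_A·(0.951057 + 0.36051·0.515038) = 170 → T_A = 149.551 ≈ 149.6 N.
Then T_B = 0.36051 × 149.551 = 53.91 N.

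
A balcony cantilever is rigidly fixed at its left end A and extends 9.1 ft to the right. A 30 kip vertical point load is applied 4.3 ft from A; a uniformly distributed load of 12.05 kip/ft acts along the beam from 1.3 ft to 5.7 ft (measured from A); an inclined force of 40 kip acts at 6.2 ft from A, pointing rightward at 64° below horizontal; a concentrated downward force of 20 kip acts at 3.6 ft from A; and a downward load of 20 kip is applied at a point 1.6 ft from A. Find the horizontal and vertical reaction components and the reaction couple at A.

A_x = -17.53 kip, A_y = 159.0 kip, M_A = 641.5 kip·ft

Resultant of the distributed load: 12.05 × 4.4 = 53.02 kip at 3.5 ft from A.
ΣF_x = 0: A_x + 40·cos64° = 0 → A_x = -17.53 kip.
ΣF_y = 0: A_y − 30 − 12.05·4.4 − 40·sin64° − 20 − 20 = 0 → A_y = 159.0 kip.
ΣM about A: M_A − 30·4.3 − (12.05·4.4)·3.5 − 40·sin64°·6.2 − 20·3.6 − 20·1.6 = 0 → M_A = 641.5 kip·ft.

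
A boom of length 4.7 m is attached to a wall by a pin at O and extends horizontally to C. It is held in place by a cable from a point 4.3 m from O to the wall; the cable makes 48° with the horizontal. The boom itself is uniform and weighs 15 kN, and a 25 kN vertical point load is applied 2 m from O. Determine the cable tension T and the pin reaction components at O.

ΣM about O: T·sin48°·4.3 − 15·2.35 − 25·2 = 0 → T = 85.25/(4.3·0.743145) = 26.6779 ≈ 26.68 kN.
ΣF_x = 0: O_x − T·cos48° = 0 → O_x = 26.6779 × 0.669131 = 17.85 kN.
ΣF_y = 0: O_y + T·sin48° − 15 − 25 = 0 → O_y = 40 − 26.6779 × 0.743145 = 20.17 kN.

T = 26.68 kN, O_x = 17.85 kN, O_y = 20.17 kN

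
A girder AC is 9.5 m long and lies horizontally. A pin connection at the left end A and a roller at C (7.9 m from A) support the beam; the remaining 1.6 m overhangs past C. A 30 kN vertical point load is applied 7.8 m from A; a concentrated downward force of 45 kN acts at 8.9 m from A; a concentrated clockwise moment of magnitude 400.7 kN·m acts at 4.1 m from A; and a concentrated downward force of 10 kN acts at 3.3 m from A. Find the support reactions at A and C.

A_x = 0, A_y = -50.22 kN, C_y = 135.2 kN

Moments about A: C_y·7.9 − 30·7.8 − 45·8.9 − 400.7 − 10·3.3 = 0 → C_y = 1068.2/7.9 = 135.215 ≈ 135.2 kN.
ΣF_y = 0: A_y + 135.215 − 30 − 45 − 10 = 0 → A_y = -50.22 kN.
ΣF_x = 0: no horizontal applied forces, so A_x = 0.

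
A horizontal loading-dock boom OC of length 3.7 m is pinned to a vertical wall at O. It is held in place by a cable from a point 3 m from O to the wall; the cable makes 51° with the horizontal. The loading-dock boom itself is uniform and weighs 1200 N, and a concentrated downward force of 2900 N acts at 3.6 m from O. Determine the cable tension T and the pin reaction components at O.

ΣM about O: T·sin51°·3 − 1200·1.85 − 2900·3.6 = 0 → T = 12660/(3·0.777146) = 5430.13 ≈ 5430 N.
ΣF_x = 0: O_x − T·cos51° = 0 → O_x = 5430.13 × 0.62932 = 3417 N.
ΣF_y = 0: O_y + T·sin51° − 1200 − 2900 = 0 → O_y = 4100 − 5430.13 × 0.777146 = -120.0 N.

T = 5430 N, O_x = 3417 N, O_y = -120.0 N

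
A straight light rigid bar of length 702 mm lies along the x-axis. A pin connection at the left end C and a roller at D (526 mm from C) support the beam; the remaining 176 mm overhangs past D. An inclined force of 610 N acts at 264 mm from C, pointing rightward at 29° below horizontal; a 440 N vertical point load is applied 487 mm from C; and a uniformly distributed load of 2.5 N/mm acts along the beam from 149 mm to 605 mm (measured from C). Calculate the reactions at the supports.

C_x = -533.5 N, C_y = 502.9 N, D_y = 1373 N

Resultant of the distributed load: 2.5 × 456 = 1140 N at 377 mm from C.
ΣM about C: D_y·526 − 610·sin29°·264 − 440·487 − (2.5·456)·377 = 0 → D_y = 722134/526 = 1372.88 ≈ 1373 N.
ΣF_y = 0: C_y + 1372.88 − 610·sin29° − 440 − 2.5·456 = 0 → C_y = 502.9 N.
ΣF_x = 0: C_x + 610·cos29° = 0 → C_x = -533.5 N.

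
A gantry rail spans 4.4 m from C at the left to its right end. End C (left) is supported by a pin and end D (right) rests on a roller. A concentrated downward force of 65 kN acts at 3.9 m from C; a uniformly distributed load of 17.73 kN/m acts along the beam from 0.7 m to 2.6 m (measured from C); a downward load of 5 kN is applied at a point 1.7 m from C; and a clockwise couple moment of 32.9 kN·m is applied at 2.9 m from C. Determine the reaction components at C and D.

C_x = 0, C_y = 24.03 kN, D_y = 79.66 kN

Resultant of the distributed load: 17.73 × 1.9 = 33.687 kN at 1.65 m from C.
ΣM about C: D_y·4.4 − 65·3.9 − (17.73·1.9)·1.65 − 5·1.7 − 32.9 = 0 → D_y = 350.48355/4.4 = 79.6554 ≈ 79.66 kN.
ΣF_y = 0: C_y + 79.6554 − 65 − 17.73·1.9 − 5 = 0 → C_y = 24.03 kN.
ΣF_x = 0: no horizontal applied forces, so C_x = 0.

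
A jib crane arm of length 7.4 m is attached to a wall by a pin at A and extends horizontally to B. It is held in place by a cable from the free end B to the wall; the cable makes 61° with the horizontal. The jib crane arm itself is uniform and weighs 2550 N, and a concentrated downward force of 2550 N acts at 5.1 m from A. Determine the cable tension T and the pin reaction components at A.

ΣM about A: T·sin61°·7.4 − 2550·3.7 − 2550·5.1 = 0 → T = 22440/(7.4·0.87462) = 3467.14 ≈ 3467 N.
ΣF_x = 0: A_x − T·cos61° = 0 → A_x = 3467.14 × 0.48481 = 1681 N.
ΣF_y = 0: A_y + T·sin61° − 2550 − 2550 = 0 → A_y = 5100 − 3467.14 × 0.87462 = 2068 N.

T = 3467 N, A_x = 1681 N, A_y = 2068 N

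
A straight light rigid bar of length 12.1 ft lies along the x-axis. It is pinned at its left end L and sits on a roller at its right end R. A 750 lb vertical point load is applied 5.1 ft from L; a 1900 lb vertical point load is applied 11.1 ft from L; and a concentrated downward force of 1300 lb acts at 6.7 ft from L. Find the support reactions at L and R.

L_x = 0, L_y = 1171 lb, R_y = 2779 lb

ΣM about L: R_y·12.1 − 750·5.1 − 1900·11.1 − 1300·6.7 = 0 → R_y = 33625/12.1 = 2778.93 ≈ 2779 lb.
ΣF_y = 0: L_y + 2778.93 − 750 − 1900 − 1300 = 0 → L_y = 1171 lb.
ΣF_x = 0: no horizontal applied forces, so L_x = 0.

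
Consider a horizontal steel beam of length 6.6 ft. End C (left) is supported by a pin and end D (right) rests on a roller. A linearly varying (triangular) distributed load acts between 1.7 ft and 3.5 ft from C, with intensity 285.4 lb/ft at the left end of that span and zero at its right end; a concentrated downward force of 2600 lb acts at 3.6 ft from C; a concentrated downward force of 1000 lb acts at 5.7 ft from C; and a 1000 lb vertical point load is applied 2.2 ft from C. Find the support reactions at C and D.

C_x = 0, C_y = 2152 lb, D_y = 2705 lb

Resultant of the triangular load: ½ × 285.4 × 1.8 = 256.86 lb, acting at 2.3 ft from C (one-third of the span from the peak).
Taking moments about C: D_y·6.6 − (½·285.4·1.8)·2.3 − 2600·3.6 − 1000·5.7 − 1000·2.2 = 0 → D_y = 17850.778/6.6 = 2704.66 ≈ 2705 lb.
ΣF_y = 0: C_y + 2704.66 − ½·285.4·1.8 − 2600 − 1000 − 1000 = 0 → C_y = 2152 lb.
ΣF_x = 0: no horizontal applied forces, so C_x = 0.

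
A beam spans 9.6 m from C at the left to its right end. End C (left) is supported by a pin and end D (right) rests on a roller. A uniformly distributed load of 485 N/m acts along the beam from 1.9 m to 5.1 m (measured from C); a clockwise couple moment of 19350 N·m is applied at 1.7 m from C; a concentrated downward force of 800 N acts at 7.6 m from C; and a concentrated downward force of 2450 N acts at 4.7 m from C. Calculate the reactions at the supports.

C_x = 0, C_y = 387.7 N, D_y = 4414 N

Resultant of the distributed load: 485 × 3.2 = 1552 N at 3.5 m from C.
Taking moments about C: D_y·9.6 − (485·3.2)·3.5 − 19350 − 800·7.6 − 2450·4.7 = 0 → D_y = 42377/9.6 = 4414.27 ≈ 4414 N.
ΣF_y = 0: C_y + 4414.27 − 485·3.2 − 800 − 2450 = 0 → C_y = 387.7 N.
ΣF_x = 0: no horizontal applied forces, so C_x = 0.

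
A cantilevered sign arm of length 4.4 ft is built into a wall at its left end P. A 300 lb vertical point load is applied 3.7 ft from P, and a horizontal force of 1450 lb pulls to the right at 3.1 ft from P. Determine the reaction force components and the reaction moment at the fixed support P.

ΣF_x = 0: P_x + 1450 = 0 → P_x = -1450 lb.
ΣF_y = 0: P_y − 300 = 0 → P_y = 300.0 lb.
ΣM about P: M_P − 300·3.7 = 0 → M_P = 1110 lb·ft.

P_x = -1450 lb, P_y = 300.0 lb, M_P = 1110 lb·ft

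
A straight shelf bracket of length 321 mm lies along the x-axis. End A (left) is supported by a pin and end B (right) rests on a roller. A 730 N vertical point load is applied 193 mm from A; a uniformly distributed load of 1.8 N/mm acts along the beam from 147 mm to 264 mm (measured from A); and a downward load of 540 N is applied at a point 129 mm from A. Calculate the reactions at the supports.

Resultant of the distributed load: 1.8 × 117 = 210.6 N at 205.5 mm from A.
Moments about A: B_y·321 − 730·193 − (1.8·117)·205.5 − 540·129 = 0 → B_y = 253828.3/321 = 790.742 ≈ 790.7 N.
ΣF_y = 0: A_y + 790.742 − 730 − 1.8·117 − 540 = 0 → A_y = 689.9 N.
ΣF_x = 0: no horizontal applied forces, so A_x = 0.

A_x = 0, A_y = 689.9 N, B_y = 790.7 N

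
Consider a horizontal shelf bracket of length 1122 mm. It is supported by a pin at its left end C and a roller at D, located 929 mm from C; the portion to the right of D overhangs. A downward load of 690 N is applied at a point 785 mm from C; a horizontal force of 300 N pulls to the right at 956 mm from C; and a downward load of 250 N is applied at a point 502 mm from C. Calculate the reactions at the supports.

C_x = -300.0 N, C_y = 221.9 N, D_y = 718.1 N

Taking moments about C: D_y·929 − 690·785 − 250·502 = 0 → D_y = 667150/929 = 718.138 ≈ 718.1 N.
ΣF_y = 0: C_y + 718.138 − 690 − 250 = 0 → C_y = 221.9 N.
ΣF_x = 0: C_x + 300 = 0 → C_x = -300.0 N.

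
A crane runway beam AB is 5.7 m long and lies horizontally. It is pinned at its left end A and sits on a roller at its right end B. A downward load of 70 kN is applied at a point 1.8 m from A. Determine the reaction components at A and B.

A_x = 0, A_y = 47.89 kN, B_y = 22.11 kN

Taking moments about A: B_y·5.7 − 70·1.8 = 0 → B_y = 126/5.7 = 22.1053 ≈ 22.11 kN.
ΣF_y = 0: A_y + 22.1053 − 70 = 0 → A_y = 47.89 kN.
ΣF_x = 0: no horizontal applied forces, so A_x = 0.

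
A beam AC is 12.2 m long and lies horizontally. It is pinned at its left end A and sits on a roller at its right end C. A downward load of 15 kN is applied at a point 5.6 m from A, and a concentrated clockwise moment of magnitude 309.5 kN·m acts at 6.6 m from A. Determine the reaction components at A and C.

Moments about A: C_y·12.2 − 15·5.6 − 309.5 = 0 → C_y = 393.5/12.2 = 32.2541 ≈ 32.25 kN.
ΣF_y = 0: A_y + 32.2541 − 15 = 0 → A_y = -17.25 kN.
ΣF_x = 0: no horizontal applied forces, so A_x = 0.

A_x = 0, A_y = -17.25 kN, C_y = 32.25 kN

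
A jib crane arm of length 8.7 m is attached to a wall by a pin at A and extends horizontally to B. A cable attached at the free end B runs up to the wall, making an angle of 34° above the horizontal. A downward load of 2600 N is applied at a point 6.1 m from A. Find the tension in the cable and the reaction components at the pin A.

T = 3260 N, A_x = 2703 N, A_y = 777.0 N

ΣM about A: T·sin34°·8.7 − 2600·6.1 = 0 → T = 15860/(8.7·0.559193) = 3260.03 ≈ 3260 N.
ΣF_x = 0: A_x − T·cos34° = 0 → A_x = 3260.03 × 0.829038 = 2703 N.
ΣF_y = 0: A_y + T·sin34° − 2600 = 0 → A_y = 2600 − 3260.03 × 0.559193 = 777.0 N.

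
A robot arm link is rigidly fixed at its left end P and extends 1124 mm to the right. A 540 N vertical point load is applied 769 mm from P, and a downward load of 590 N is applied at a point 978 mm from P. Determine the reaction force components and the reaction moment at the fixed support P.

P_x = 0, P_y = 1130 N, M_P = 992300 N·mm

ΣF_x = 0: P_x = 0.
ΣF_y = 0: P_y − 540 − 590 = 0 → P_y = 1130 N.
ΣM about P: M_P − 540·769 − 590·978 = 0 → M_P = 992300 N·mm.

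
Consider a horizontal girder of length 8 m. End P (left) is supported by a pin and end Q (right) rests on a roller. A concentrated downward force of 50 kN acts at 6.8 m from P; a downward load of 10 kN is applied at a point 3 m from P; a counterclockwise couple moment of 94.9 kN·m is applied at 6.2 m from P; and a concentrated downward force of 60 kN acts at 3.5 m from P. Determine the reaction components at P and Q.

P_x = 0, P_y = 59.36 kN, Q_y = 60.64 kN

ΣM about P: Q_y·8 − 50·6.8 − 10·3 + 94.9 − 60·3.5 = 0 → Q_y = 485.1/8 = 60.6375 ≈ 60.64 kN.
ΣF_y = 0: P_y + 60.6375 − 50 − 10 − 60 = 0 → P_y = 59.36 kN.
ΣF_x = 0: no horizontal applied forces, so P_x = 0.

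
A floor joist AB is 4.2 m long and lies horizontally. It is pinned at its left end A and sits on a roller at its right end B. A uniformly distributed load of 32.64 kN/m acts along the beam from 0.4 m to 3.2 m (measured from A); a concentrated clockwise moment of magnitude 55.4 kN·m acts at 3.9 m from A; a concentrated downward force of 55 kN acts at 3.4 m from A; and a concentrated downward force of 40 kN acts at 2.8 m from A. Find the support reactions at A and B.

A_x = 0, A_y = 62.84 kN, B_y = 123.5 kN

Resultant of the distributed load: 32.64 × 2.8 = 91.392 kN at 1.8 m from A.
ΣM about A: B_y·4.2 − (32.64·2.8)·1.8 − 55.4 − 55·3.4 − 40·2.8 = 0 → B_y = 518.9056/4.2 = 123.549 ≈ 123.5 kN.
ΣF_y = 0: A_y + 123.549 − 32.64·2.8 − 55 − 40 = 0 → A_y = 62.84 kN.
ΣF_x = 0: no horizontal applied forces, so A_x = 0.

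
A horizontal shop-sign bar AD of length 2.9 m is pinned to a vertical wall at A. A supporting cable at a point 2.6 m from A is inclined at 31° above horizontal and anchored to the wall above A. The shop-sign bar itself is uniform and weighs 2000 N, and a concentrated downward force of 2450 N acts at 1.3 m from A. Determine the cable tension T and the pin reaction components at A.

T = 4544 N, A_x = 3895 N, A_y = 2110 N

ΣM about A: T·sin31°·2.6 − 2000·1.45 − 2450·1.3 = 0 → T = 6085/(2.6·0.515038) = 4544.1 ≈ 4544 N.
ΣF_x = 0: A_x − T·cos31° = 0 → A_x = 4544.1 × 0.857167 = 3895 N.
ΣF_y = 0: A_y + T·sin31° − 2000 − 2450 = 0 → A_y = 4450 − 4544.1 × 0.515038 = 2110 N.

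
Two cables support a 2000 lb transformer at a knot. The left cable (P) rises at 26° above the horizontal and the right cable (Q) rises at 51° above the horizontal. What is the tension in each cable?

ΣF_x = 0: −T_P·cos26° + T_Q·cos51° = 0 → T_Q = 1.4282·T_P.
ΣF_y = 0: T_P·sin26° + T_Q·sin51° = 2000.
Substitute: T_P·(0.438371 + 1.4282·0.777146) = 2000 → T_P = 1291.75 ≈ 1292 lb.
Then T_Q = 1.4282 × 1291.75 = 1845 lb.

T_P = 1292 lb, T_Q = 1845 lb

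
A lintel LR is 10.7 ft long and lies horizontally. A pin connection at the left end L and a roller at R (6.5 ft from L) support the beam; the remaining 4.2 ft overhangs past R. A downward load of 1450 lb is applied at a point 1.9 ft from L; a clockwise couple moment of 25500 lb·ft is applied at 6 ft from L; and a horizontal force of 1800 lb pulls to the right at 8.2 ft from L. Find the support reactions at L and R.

Taking moments about L: R_y·6.5 − 1450·1.9 − 25500 = 0 → R_y = 28255/6.5 = 4346.92 ≈ 4347 lb.
ΣF_y = 0: L_y + 4346.92 − 1450 = 0 → L_y = -2897 lb.
ΣF_x = 0: L_x + 1800 = 0 → L_x = -1800 lb.

L_x = -1800 lb, L_y = -2897 lb, R_y = 4347 lb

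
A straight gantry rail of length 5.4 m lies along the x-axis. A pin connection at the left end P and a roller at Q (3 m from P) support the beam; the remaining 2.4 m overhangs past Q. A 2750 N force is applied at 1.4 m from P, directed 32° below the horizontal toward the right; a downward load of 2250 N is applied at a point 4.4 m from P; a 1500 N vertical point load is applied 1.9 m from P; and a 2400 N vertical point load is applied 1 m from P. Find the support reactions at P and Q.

Moments about P: Q_y·3 − 2750·sin32°·1.4 − 2250·4.4 − 1500·1.9 − 2400·1 = 0 → Q_y = 17190.2/3 = 5730.07 ≈ 5730 N.
ΣF_y = 0: P_y + 5730.07 − 2750·sin32° − 2250 − 1500 − 2400 = 0 → P_y = 1877 N.
ΣF_x = 0: P_x + 2750·cos32° = 0 → P_x = -2332 N.

P_x = -2332 N, P_y = 1877 N, Q_y = 5730 N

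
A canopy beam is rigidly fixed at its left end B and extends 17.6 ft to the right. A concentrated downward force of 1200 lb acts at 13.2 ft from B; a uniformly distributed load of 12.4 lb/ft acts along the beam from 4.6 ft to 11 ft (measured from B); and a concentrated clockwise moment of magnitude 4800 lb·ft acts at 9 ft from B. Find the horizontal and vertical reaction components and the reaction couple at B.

Resultant of the distributed load: 12.4 × 6.4 = 79.36 lb at 7.8 ft from B.
ΣF_x = 0: B_x = 0.
ΣF_y = 0: B_y − 1200 − 12.4·6.4 = 0 → B_y = 1279 lb.
ΣM about B: M_B − 1200·13.2 − (12.4·6.4)·7.8 − 4800 = 0 → M_B = 21260 lb·ft.

B_x = 0, B_y = 1279 lb, M_B = 21260 lb·ft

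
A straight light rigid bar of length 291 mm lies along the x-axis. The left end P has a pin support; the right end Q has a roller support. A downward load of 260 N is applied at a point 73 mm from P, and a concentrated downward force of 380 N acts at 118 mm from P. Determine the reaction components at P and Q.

P_x = 0, P_y = 420.7 N, Q_y = 219.3 N

Moments about P: Q_y·291 − 260·73 − 380·118 = 0 → Q_y = 63820/291 = 219.313 ≈ 219.3 N.
ΣF_y = 0: P_y + 219.313 − 260 − 380 = 0 → P_y = 420.7 N.
ΣF_x = 0: no horizontal applied forces, so P_x = 0.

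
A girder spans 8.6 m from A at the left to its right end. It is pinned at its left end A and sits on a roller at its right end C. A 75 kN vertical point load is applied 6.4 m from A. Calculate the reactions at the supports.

Taking moments about A: C_y·8.6 − 75·6.4 = 0 → C_y = 480/8.6 = 55.814 ≈ 55.81 kN.
ΣF_y = 0: A_y + 55.814 − 75 = 0 → A_y = 19.19 kN.
ΣF_x = 0: no horizontal applied forces, so A_x = 0.

A_x = 0, A_y = 19.19 kN, C_y = 55.81 kN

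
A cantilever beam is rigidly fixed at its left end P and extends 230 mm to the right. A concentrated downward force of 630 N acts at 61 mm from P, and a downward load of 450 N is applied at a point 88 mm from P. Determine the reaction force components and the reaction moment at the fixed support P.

P_x = 0, P_y = 1080 N, M_P = 78030 N·mm

ΣF_x = 0: P_x = 0.
ΣF_y = 0: P_y − 630 − 450 = 0 → P_y = 1080 N.
ΣM about P: M_P − 630·61 − 450·88 = 0 → M_P = 78030 N·mm.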